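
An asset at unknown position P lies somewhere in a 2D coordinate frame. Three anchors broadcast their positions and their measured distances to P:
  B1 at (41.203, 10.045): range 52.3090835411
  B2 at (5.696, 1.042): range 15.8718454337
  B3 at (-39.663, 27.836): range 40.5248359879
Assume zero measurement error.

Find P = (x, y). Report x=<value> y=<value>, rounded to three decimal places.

x=-10.146 y=0.069

eq1: (x − 41.203)² + (y − 10.045)² = 52.3090835411²
eq2: (x − 5.696)² + (y − 1.042)² = 15.8718454337²
eq3: (x + 39.663)² + (y − 27.836)² = 40.5248359879²
eq2−eq1, eq2−eq3 (x²,y² cancel):
  71.014·x + 18.006·y = -719.265689
  -90.718·x + 53.588·y = 924.119431
det = 71.014·53.588 − 18.006·-90.718 = 5438.966540
x = (-719.265689·53.588 − 18.006·924.119431) / 5438.966540 = -10.145991
y = (71.014·924.119431 − -719.265689·-90.718) / 5438.966540 = 0.068960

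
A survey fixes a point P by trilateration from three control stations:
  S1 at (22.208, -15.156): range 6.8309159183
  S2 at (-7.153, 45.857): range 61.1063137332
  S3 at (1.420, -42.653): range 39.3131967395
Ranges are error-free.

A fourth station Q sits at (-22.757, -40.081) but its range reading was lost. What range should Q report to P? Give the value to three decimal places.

53.846

eq1: (x − 22.208)² + (y + 15.156)² = 6.8309159183²
eq2: (x + 7.153)² + (y − 45.857)² = 61.1063137332²
eq3: (x − 1.420)² + (y + 42.653)² = 39.3131967395²
eq2−eq1, eq2−eq3 (x²,y² cancel):
  58.722·x − 122.026·y = 2256.189908
  17.146·x − 177.020·y = 1855.719091
det = 58.722·-177.020 − -122.026·17.146 = -8302.710644
x = (2256.189908·-177.020 − -122.026·1855.719091) / -8302.710644 = 20.829915
y = (58.722·1855.719091 − 2256.189908·17.146) / -8302.710644 = -8.465537
|P − Q| = √((20.829915 − -22.757)² + (-8.465537 − -40.081)²) = 53.845675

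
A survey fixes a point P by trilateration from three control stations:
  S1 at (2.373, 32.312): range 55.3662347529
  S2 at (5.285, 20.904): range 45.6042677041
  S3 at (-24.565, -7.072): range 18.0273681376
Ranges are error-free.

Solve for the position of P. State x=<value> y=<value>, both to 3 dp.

x=-12.979 y=-20.883

eq1: (x − 2.373)² + (y − 32.312)² = 55.3662347529²
eq2: (x − 5.285)² + (y − 20.904)² = 45.6042677041²
eq3: (x + 24.565)² + (y + 7.072)² = 18.0273681376²
eq3−eq2, eq3−eq1 (x²,y² cancel):
  59.700·x + 55.952·y = -1943.307199
  53.876·x + 78.768·y = -2344.189885
det = 59.700·78.768 − 55.952·53.876 = 1687.979648
x = (-1943.307199·78.768 − 55.952·-2344.189885) / 1687.979648 = -12.979013
y = (59.700·-2344.189885 − -1943.307199·53.876) / 1687.979648 = -20.883260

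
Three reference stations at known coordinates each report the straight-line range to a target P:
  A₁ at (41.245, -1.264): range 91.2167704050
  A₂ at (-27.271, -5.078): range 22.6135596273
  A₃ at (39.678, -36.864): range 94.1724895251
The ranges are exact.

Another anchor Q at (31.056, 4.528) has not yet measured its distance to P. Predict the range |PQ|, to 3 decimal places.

81.696

eq1: (x − 41.245)² + (y + 1.264)² = 91.2167704050²
eq2: (x + 27.271)² + (y + 5.078)² = 22.6135596273²
eq3: (x − 39.678)² + (y + 36.864)² = 94.1724895251²
eq2−eq3, eq2−eq1 (x²,y² cancel):
  133.898·x − 63.572·y = -6193.280049
  137.032·x + 7.628·y = -6875.871928
det = 133.898·7.628 − -63.572·137.032 = 9732.772248
x = (-6193.280049·7.628 − -63.572·-6875.871928) / 9732.772248 = -49.765397
y = (133.898·-6875.871928 − -6193.280049·137.032) / 9732.772248 = -7.396448
|P − Q| = √((-49.765397 − 31.056)² + (-7.396448 − 4.528)²) = 81.696332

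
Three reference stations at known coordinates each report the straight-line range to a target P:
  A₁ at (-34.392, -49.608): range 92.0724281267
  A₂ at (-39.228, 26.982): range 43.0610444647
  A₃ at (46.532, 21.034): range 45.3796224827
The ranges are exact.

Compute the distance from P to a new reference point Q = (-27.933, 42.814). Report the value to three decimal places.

eq1: (x + 34.392)² + (y + 49.608)² = 92.0724281267²
eq2: (x + 39.228)² + (y − 26.982)² = 43.0610444647²
eq3: (x − 46.532)² + (y − 21.034)² = 45.3796224827²
eq2−eq1, eq2−eq3 (x²,y² cancel):
  9.672·x − 153.180·y = -5246.179451
  171.520·x − 11.896·y = 135.735286
det = 9.672·-11.896 − -153.180·171.520 = 26158.375488
x = (-5246.179451·-11.896 − -153.180·135.735286) / 26158.375488 = 3.180644
y = (9.672·135.735286 − -5246.179451·171.520) / 26158.375488 = 34.449293
|P − Q| = √((3.180644 − -27.933)² + (34.449293 − 42.814)²) = 32.218429

32.218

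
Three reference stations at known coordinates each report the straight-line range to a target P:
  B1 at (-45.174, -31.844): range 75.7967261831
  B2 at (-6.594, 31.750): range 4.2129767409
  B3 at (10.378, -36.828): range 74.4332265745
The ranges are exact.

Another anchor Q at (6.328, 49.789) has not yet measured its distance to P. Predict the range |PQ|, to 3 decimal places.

eq1: (x + 45.174)² + (y + 31.844)² = 75.7967261831²
eq2: (x + 6.594)² + (y − 31.750)² = 4.2129767409²
eq3: (x − 10.378)² + (y + 36.828)² = 74.4332265745²
eq2−eq3, eq2−eq1 (x²,y² cancel):
  33.944·x − 137.156·y = -5110.094913
  -77.160·x − 127.188·y = -3724.207251
det = 33.944·-127.188 − -137.156·-77.160 = -14900.226432
x = (-5110.094913·-127.188 − -137.156·-3724.207251) / -14900.226432 = -9.338474
y = (33.944·-3724.207251 − -5110.094913·-77.160) / -14900.226432 = 34.946409
|P − Q| = √((-9.338474 − 6.328)² + (34.946409 − 49.789)²) = 21.581031

21.581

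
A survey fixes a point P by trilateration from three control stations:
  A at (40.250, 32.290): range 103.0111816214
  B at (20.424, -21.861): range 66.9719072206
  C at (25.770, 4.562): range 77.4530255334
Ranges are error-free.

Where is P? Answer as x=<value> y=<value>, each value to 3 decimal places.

x=-46.534 y=-23.206

eq1: (x − 40.250)² + (y − 32.290)² = 103.0111816214²
eq2: (x − 20.424)² + (y + 21.861)² = 66.9719072206²
eq3: (x − 25.770)² + (y − 4.562)² = 77.4530255334²
eq3−eq1, eq3−eq2 (x²,y² cancel):
  28.960·x + 55.456·y = -2634.530519
  -10.692·x − 52.846·y = 1723.873161
det = 28.960·-52.846 − 55.456·-10.692 = -937.484608
x = (-2634.530519·-52.846 − 55.456·1723.873161) / -937.484608 = -46.534406
y = (28.960·1723.873161 − -2634.530519·-10.692) / -937.484608 = -23.205679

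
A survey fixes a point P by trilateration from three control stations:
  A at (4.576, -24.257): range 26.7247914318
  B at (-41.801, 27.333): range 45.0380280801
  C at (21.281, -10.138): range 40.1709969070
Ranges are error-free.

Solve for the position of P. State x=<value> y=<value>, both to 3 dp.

eq1: (x − 4.576)² + (y + 24.257)² = 26.7247914318²
eq2: (x + 41.801)² + (y − 27.333)² = 45.0380280801²
eq3: (x − 21.281)² + (y + 10.138)² = 40.1709969070²
eq1−eq2, eq1−eq3 (x²,y² cancel):
  -92.754·x + 103.180·y = 570.865169
  33.410·x + 28.238·y = -953.176335
det = -92.754·28.238 − 103.180·33.410 = -6066.431252
x = (570.865169·28.238 − 103.180·-953.176335) / -6066.431252 = -18.869220
y = (-92.754·-953.176335 − 570.865169·33.410) / -6066.431252 = -11.429836

x=-18.869 y=-11.430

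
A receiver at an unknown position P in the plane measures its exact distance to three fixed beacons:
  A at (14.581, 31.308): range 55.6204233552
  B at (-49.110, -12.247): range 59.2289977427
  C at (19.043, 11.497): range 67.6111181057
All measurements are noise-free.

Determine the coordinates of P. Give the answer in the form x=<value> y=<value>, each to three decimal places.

x=-39.031 y=46.118

eq1: (x − 14.581)² + (y − 31.308)² = 55.6204233552²
eq2: (x + 49.110)² + (y + 12.247)² = 59.2289977427²
eq3: (x − 19.043)² + (y − 11.497)² = 67.6111181057²
eq3−eq1, eq3−eq2 (x²,y² cancel):
  -8.924·x + 39.622·y = 2175.611364
  -136.306·x − 47.488·y = 3130.153369
det = -8.924·-47.488 − 39.622·-136.306 = 5824.499244
x = (2175.611364·-47.488 − 39.622·3130.153369) / 5824.499244 = -39.031402
y = (-8.924·3130.153369 − 2175.611364·-136.306) / 5824.499244 = 46.118195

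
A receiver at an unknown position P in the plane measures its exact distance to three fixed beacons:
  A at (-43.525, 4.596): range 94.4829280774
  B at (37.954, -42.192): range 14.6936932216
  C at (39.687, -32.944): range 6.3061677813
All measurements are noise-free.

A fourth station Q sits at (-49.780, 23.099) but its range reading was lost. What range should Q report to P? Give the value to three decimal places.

eq1: (x + 43.525)² + (y − 4.596)² = 94.4829280774²
eq2: (x − 37.954)² + (y + 42.192)² = 14.6936932216²
eq3: (x − 39.687)² + (y + 32.944)² = 6.3061677813²
eq2−eq1, eq2−eq3 (x²,y² cancel):
  -162.958·x + 93.576·y = -10016.241217
  3.466·x + 18.496·y = -384.169007
det = -162.958·18.496 − 93.576·3.466 = -3338.405584
x = (-10016.241217·18.496 − 93.576·-384.169007) / -3338.405584 = 44.725362
y = (-162.958·-384.169007 − -10016.241217·3.466) / -3338.405584 = -29.151552
|P − Q| = √((44.725362 − -49.780)² + (-29.151552 − 23.099)²) = 107.987887

107.988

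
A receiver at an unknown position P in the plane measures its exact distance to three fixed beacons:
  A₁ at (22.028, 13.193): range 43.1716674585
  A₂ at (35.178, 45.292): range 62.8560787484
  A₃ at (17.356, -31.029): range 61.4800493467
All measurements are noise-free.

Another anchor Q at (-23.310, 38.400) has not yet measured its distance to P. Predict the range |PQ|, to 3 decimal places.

eq1: (x − 22.028)² + (y − 13.193)² = 43.1716674585²
eq2: (x − 35.178)² + (y − 45.292)² = 62.8560787484²
eq3: (x − 17.356)² + (y + 31.029)² = 61.4800493467²
eq1−eq2, eq1−eq3 (x²,y² cancel):
  26.300·x + 64.198·y = 542.475151
  -9.344·x − 88.444·y = -1311.262053
det = 26.300·-88.444 − 64.198·-9.344 = -1726.211088
x = (542.475151·-88.444 − 64.198·-1311.262053) / -1726.211088 = -20.971786
y = (26.300·-1311.262053 − 542.475151·-9.344) / -1726.211088 = 17.041545
|P − Q| = √((-20.971786 − -23.310)² + (17.041545 − 38.400)²) = 21.486062

21.486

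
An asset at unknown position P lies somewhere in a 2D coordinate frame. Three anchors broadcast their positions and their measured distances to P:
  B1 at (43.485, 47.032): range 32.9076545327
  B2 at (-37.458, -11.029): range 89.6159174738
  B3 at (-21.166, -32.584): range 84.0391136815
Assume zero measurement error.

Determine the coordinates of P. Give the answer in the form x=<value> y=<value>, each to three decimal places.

x=48.445 y=14.500

eq1: (x − 43.485)² + (y − 47.032)² = 32.9076545327²
eq2: (x + 37.458)² + (y + 11.029)² = 89.6159174738²
eq3: (x + 21.166)² + (y + 32.584)² = 84.0391136815²
eq1−eq3, eq1−eq2 (x²,y² cancel):
  -129.302·x − 159.232·y = -8572.896539
  -161.886·x − 116.122·y = -9526.312582
det = -129.302·-116.122 − -159.232·-161.886 = -10762.624708
x = (-8572.896539·-116.122 − -159.232·-9526.312582) / -10762.624708 = 48.444680
y = (-129.302·-9526.312582 − -8572.896539·-161.886) / -10762.624708 = 14.500242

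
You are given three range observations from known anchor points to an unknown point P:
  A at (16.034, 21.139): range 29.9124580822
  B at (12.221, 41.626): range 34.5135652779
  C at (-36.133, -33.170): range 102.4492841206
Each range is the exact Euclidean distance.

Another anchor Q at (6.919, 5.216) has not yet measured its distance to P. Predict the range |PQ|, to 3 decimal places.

45.055

eq1: (x − 16.034)² + (y − 21.139)² = 29.9124580822²
eq2: (x − 12.221)² + (y − 41.626)² = 34.5135652779²
eq3: (x + 36.133)² + (y + 33.170)² = 102.4492841206²
eq2−eq1, eq2−eq3 (x²,y² cancel):
  7.626·x − 40.974·y = -881.699200
  -96.708·x − 149.592·y = -8780.903757
det = 7.626·-149.592 − -40.974·-96.708 = -5103.302184
x = (-881.699200·-149.592 − -40.974·-8780.903757) / -5103.302184 = 44.656106
y = (7.626·-8780.903757 − -881.699200·-96.708) / -5103.302184 = 29.829811
|P − Q| = √((44.656106 − 6.919)² + (29.829811 − 5.216)²) = 45.054732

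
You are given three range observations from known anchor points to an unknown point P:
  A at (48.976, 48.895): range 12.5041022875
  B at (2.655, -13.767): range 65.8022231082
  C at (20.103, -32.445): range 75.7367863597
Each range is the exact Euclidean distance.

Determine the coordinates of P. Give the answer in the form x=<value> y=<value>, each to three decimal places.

x=39.468 y=40.774

eq1: (x − 48.976)² + (y − 48.895)² = 12.5041022875²
eq2: (x − 2.655)² + (y + 13.767)² = 65.8022231082²
eq3: (x − 20.103)² + (y + 32.445)² = 75.7367863597²
eq3−eq1, eq3−eq2 (x²,y² cancel):
  57.746·x + 162.680·y = 8912.269201
  -34.896·x + 37.356·y = 145.898922
det = 57.746·37.356 − 162.680·-34.896 = 7834.040856
x = (8912.269201·37.356 − 162.680·145.898922) / 7834.040856 = 39.467741
y = (57.746·145.898922 − 8912.269201·-34.896) / 7834.040856 = 40.774312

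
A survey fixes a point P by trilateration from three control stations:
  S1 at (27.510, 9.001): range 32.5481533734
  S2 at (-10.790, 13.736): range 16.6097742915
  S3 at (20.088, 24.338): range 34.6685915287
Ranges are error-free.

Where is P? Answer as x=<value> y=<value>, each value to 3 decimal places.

x=-3.416 y=-1.147

eq1: (x − 27.510)² + (y − 9.001)² = 32.5481533734²
eq2: (x + 10.790)² + (y − 13.736)² = 16.6097742915²
eq3: (x − 20.088)² + (y − 24.338)² = 34.6685915287²
eq2−eq3, eq2−eq1 (x²,y² cancel):
  61.756·x + 21.204·y = -235.262445
  76.600·x − 9.470·y = -250.781381
det = 61.756·-9.470 − 21.204·76.600 = -2209.055720
x = (-235.262445·-9.470 − 21.204·-250.781381) / -2209.055720 = -3.415715
y = (61.756·-250.781381 − -235.262445·76.600) / -2209.055720 = -1.147028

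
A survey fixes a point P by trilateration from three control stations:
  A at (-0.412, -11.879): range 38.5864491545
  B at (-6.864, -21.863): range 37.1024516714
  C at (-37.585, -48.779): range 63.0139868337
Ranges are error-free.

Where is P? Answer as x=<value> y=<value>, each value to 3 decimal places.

eq1: (x + 0.412)² + (y + 11.879)² = 38.5864491545²
eq2: (x + 6.864)² + (y + 21.863)² = 37.1024516714²
eq3: (x + 37.585)² + (y + 48.779)² = 63.0139868337²
eq3−eq2, eq3−eq1 (x²,y² cancel):
  61.442·x + 53.832·y = -672.747184
  74.346·x + 73.800·y = -1168.894203
det = 61.442·73.800 − 53.832·74.346 = 532.225728
x = (-672.747184·73.800 − 53.832·-1168.894203) / 532.225728 = 24.942745
y = (61.442·-1168.894203 − -672.747184·74.346) / 532.225728 = -40.965955

x=24.943 y=-40.966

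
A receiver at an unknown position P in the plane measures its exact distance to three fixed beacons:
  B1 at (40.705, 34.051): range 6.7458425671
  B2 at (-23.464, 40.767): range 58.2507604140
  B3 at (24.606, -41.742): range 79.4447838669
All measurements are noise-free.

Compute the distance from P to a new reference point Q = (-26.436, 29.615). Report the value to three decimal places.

61.557

eq1: (x − 40.705)² + (y − 34.051)² = 6.7458425671²
eq2: (x + 23.464)² + (y − 40.767)² = 58.2507604140²
eq3: (x − 24.606)² + (y + 41.742)² = 79.4447838669²
eq3−eq2, eq3−eq1 (x²,y² cancel):
  -96.140·x + 165.018·y = 2782.980380
  32.198·x + 151.586·y = 6734.485118
det = -96.140·151.586 − 165.018·32.198 = -19886.727604
x = (2782.980380·151.586 − 165.018·6734.485118) / -19886.727604 = 34.668871
y = (-96.140·6734.485118 − 2782.980380·32.198) / -19886.727604 = 37.062900
|P − Q| = √((34.668871 − -26.436)² + (37.062900 − 29.615)²) = 61.557100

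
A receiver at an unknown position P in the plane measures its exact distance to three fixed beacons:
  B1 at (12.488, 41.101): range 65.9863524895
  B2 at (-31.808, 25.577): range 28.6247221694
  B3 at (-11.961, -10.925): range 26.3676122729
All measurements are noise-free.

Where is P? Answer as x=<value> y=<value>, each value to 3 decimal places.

x=-36.973 y=-2.578

eq1: (x − 12.488)² + (y − 41.101)² = 65.9863524895²
eq2: (x + 31.808)² + (y − 25.577)² = 28.6247221694²
eq3: (x + 11.961)² + (y + 10.925)² = 26.3676122729²
eq1−eq3, eq1−eq2 (x²,y² cancel):
  -48.898·x − 104.052·y = 2076.126539
  -88.592·x − 31.048·y = 3355.513444
det = -48.898·-31.048 − -104.052·-88.592 = -7699.989680
x = (2076.126539·-31.048 − -104.052·3355.513444) / -7699.989680 = -36.972557
y = (-48.898·3355.513444 − 2076.126539·-88.592) / -7699.989680 = -2.577965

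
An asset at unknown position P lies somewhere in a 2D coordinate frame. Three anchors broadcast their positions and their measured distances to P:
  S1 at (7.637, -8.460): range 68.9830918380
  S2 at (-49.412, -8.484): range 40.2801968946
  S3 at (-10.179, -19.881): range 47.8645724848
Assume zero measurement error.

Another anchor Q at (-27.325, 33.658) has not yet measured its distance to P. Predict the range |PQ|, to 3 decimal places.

eq1: (x − 7.637)² + (y + 8.460)² = 68.9830918380²
eq2: (x + 49.412)² + (y + 8.484)² = 40.2801968946²
eq3: (x + 10.179)² + (y + 19.881)² = 47.8645724848²
eq1−eq2, eq1−eq3 (x²,y² cancel):
  -114.098·x − 0.048·y = 5519.801329
  -35.632·x − 22.842·y = 2836.620493
det = -114.098·-22.842 − -0.048·-35.632 = 2604.516180
x = (5519.801329·-22.842 − -0.048·2836.620493) / 2604.516180 = -48.357213
y = (-114.098·2836.620493 − 5519.801329·-35.632) / 2604.516180 = -48.750384
|P − Q| = √((-48.357213 − -27.325)² + (-48.750384 − 33.658)²) = 85.049960

85.050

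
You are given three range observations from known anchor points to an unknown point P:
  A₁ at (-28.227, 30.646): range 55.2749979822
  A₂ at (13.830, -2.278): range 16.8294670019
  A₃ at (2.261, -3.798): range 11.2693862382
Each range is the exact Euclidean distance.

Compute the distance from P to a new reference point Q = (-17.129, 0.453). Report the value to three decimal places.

eq1: (x + 28.227)² + (y − 30.646)² = 55.2749979822²
eq2: (x − 13.830)² + (y + 2.278)² = 16.8294670019²
eq3: (x − 2.261)² + (y + 3.798)² = 11.2693862382²
eq1−eq2, eq1−eq3 (x²,y² cancel):
  84.114·x − 65.848·y = 1232.611781
  60.976·x − 68.888·y = 1211.922416
det = 84.114·-68.888 − -65.848·60.976 = -1779.297584
x = (1232.611781·-68.888 − -65.848·1211.922416) / -1779.297584 = 2.871635
y = (84.114·1211.922416 − 1232.611781·60.976) / -1779.297584 = -15.050830
|P − Q| = √((2.871635 − -17.129)² + (-15.050830 − 0.453)²) = 25.306010

25.306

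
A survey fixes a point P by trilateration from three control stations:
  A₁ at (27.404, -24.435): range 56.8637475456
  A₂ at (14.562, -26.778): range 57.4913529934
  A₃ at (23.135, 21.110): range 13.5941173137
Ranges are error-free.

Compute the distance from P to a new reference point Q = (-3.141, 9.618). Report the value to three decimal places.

eq1: (x − 27.404)² + (y + 24.435)² = 56.8637475456²
eq2: (x − 14.562)² + (y + 26.778)² = 57.4913529934²
eq3: (x − 23.135)² + (y − 21.110)² = 13.5941173137²
eq3−eq2, eq3−eq1 (x²,y² cancel):
  -17.146·x − 95.776·y = -3172.202840
  8.538·x − 91.090·y = -2681.497643
det = -17.146·-91.090 − -95.776·8.538 = 2379.564628
x = (-3172.202840·-91.090 − -95.776·-2681.497643) / 2379.564628 = 13.503663
y = (-17.146·-2681.497643 − -3172.202840·8.538) / 2379.564628 = 30.703611
|P − Q| = √((13.503663 − -3.141)² + (30.703611 − 9.618)²) = 26.863503

26.864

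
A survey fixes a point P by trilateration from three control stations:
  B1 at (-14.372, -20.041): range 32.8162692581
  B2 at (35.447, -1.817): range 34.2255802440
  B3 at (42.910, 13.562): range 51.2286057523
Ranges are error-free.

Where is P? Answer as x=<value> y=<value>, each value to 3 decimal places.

eq1: (x + 14.372)² + (y + 20.041)² = 32.8162692581²
eq2: (x − 35.447)² + (y + 1.817)² = 34.2255802440²
eq3: (x − 42.910)² + (y − 13.562)² = 51.2286057523²
eq1−eq3, eq1−eq2 (x²,y² cancel):
  114.564·x + 67.206·y = -130.462640
  99.638·x + 36.448·y = 557.112418
det = 114.564·36.448 − 67.206·99.638 = -2520.642756
x = (-130.462640·36.448 − 67.206·557.112418) / -2520.642756 = 16.740333
y = (114.564·557.112418 − -130.462640·99.638) / -2520.642756 = -30.477966

x=16.740 y=-30.478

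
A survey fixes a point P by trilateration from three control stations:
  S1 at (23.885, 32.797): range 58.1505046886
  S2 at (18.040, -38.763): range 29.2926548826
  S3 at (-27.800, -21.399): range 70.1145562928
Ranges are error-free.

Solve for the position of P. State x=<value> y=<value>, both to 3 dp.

x=42.308 y=-22.358

eq1: (x − 23.885)² + (y − 32.797)² = 58.1505046886²
eq2: (x − 18.040)² + (y + 38.763)² = 29.2926548826²
eq3: (x + 27.800)² + (y + 21.399)² = 70.1145562928²
eq1−eq3, eq1−eq2 (x²,y² cancel):
  -103.370·x − 108.392·y = -1949.949042
  -11.690·x − 143.120·y = 2705.296900
det = -103.370·-143.120 − -108.392·-11.690 = 13527.211920
x = (-1949.949042·-143.120 − -108.392·2705.296900) / 13527.211920 = 42.307998
y = (-103.370·2705.296900 − -1949.949042·-11.690) / 13527.211920 = -22.358003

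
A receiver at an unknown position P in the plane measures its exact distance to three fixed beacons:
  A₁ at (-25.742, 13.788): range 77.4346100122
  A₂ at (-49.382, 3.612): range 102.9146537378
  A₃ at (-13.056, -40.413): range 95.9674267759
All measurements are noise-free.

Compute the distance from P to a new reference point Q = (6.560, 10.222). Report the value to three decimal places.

48.270

eq1: (x + 25.742)² + (y − 13.788)² = 77.4346100122²
eq2: (x + 49.382)² + (y − 3.612)² = 102.9146537378²
eq3: (x + 13.056)² + (y + 40.413)² = 95.9674267759²
eq1−eq2, eq1−eq3 (x²,y² cancel):
  -47.280·x − 20.352·y = -2996.438166
  25.372·x − 108.402·y = -2262.717977
det = -47.280·-108.402 − -20.352·25.372 = 5641.617504
x = (-2996.438166·-108.402 − -20.352·-2262.717977) / 5641.617504 = 49.412966
y = (-47.280·-2262.717977 − -2996.438166·25.372) / 5641.617504 = 32.438735
|P − Q| = √((49.412966 − 6.560)² + (32.438735 − 10.222)²) = 48.269659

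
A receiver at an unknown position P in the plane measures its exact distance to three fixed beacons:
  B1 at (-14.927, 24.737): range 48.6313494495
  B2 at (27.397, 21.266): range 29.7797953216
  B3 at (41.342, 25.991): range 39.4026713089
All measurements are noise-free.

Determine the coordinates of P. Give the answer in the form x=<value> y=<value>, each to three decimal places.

eq1: (x + 14.927)² + (y − 24.737)² = 48.6313494495²
eq2: (x − 27.397)² + (y − 21.266)² = 29.7797953216²
eq3: (x − 41.342)² + (y − 25.991)² = 39.4026713089²
eq2−eq1, eq2−eq3 (x²,y² cancel):
  -84.648·x + 6.942·y = -1846.275807
  27.890·x + 9.450·y = 516.120383
det = -84.648·9.450 − 6.942·27.890 = -993.535980
x = (-1846.275807·9.450 − 6.942·516.120383) / -993.535980 = 21.167038
y = (-84.648·516.120383 − -1846.275807·27.890) / -993.535980 = -7.854848

x=21.167 y=-7.855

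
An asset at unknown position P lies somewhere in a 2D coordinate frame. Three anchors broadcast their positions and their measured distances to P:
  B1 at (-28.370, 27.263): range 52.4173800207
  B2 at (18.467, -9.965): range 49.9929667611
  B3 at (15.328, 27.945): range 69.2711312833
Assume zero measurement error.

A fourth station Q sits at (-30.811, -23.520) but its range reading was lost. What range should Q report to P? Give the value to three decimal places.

2.316

eq1: (x + 28.370)² + (y − 27.263)² = 52.4173800207²
eq2: (x − 18.467)² + (y + 9.965)² = 49.9929667611²
eq3: (x − 15.328)² + (y − 27.945)² = 69.2711312833²
eq1−eq2, eq1−eq3 (x²,y² cancel):
  93.674·x − 74.456·y = -859.511752
  87.396·x + 1.364·y = -2583.165361
det = 93.674·1.364 − -74.456·87.396 = 6634.927912
x = (-859.511752·1.364 − -74.456·-2583.165361) / 6634.927912 = -29.164527
y = (93.674·-2583.165361 − -859.511752·87.396) / 6634.927912 = -25.148358
|P − Q| = √((-29.164527 − -30.811)² + (-25.148358 − -23.520)²) = 2.315691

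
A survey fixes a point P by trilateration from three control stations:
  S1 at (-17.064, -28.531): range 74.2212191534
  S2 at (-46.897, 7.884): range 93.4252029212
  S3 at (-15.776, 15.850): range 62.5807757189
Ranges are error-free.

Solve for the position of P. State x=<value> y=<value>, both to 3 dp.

eq1: (x + 17.064)² + (y + 28.531)² = 74.2212191534²
eq2: (x + 46.897)² + (y − 7.884)² = 93.4252029212²
eq3: (x + 15.776)² + (y − 15.850)² = 62.5807757189²
eq2−eq1, eq2−eq3 (x²,y² cancel):
  59.666·x − 72.830·y = 2063.191160
  62.242·x + 15.932·y = 3050.533662
det = 59.666·15.932 − -72.830·62.242 = 5483.683572
x = (2063.191160·15.932 − -72.830·3050.533662) / 5483.683572 = 46.509089
y = (59.666·3050.533662 − 2063.191160·62.242) / 5483.683572 = 9.773722

x=46.509 y=9.774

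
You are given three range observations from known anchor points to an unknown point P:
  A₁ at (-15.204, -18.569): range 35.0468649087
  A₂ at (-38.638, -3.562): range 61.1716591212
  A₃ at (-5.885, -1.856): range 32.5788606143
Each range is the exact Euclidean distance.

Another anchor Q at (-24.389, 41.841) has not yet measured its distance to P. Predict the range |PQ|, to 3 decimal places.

eq1: (x + 15.204)² + (y + 18.569)² = 35.0468649087²
eq2: (x + 38.638)² + (y + 3.562)² = 61.1716591212²
eq3: (x + 5.885)² + (y + 1.856)² = 32.5788606143²
eq1−eq2, eq1−eq3 (x²,y² cancel):
  -46.868·x + 30.014·y = -1584.075629
  18.638·x + 33.426·y = -370.990835
det = -46.868·33.426 − 30.014·18.638 = -2126.010700
x = (-1584.075629·33.426 − 30.014·-370.990835) / -2126.010700 = 19.668007
y = (-46.868·-370.990835 − -1584.075629·18.638) / -2126.010700 = -22.065552
|P − Q| = √((19.668007 − -24.389)² + (-22.065552 − 41.841)²) = 77.621307

77.621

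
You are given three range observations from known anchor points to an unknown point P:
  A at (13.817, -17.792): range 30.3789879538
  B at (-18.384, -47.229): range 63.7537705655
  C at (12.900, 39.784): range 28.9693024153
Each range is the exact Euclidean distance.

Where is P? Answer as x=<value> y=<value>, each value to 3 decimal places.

eq1: (x − 13.817)² + (y + 17.792)² = 30.3789879538²
eq2: (x + 18.384)² + (y + 47.229)² = 63.7537705655²
eq3: (x − 12.900)² + (y − 39.784)² = 28.9693024153²
eq2−eq1, eq2−eq3 (x²,y² cancel):
  64.402·x + 58.874·y = 1080.575208
  62.568·x + 174.026·y = 2405.949538
det = 64.402·174.026 − 58.874·62.568 = 7523.994020
x = (1080.575208·174.026 − 58.874·2405.949538) / 7523.994020 = 6.166978
y = (64.402·2405.949538 − 1080.575208·62.568) / 7523.994020 = 11.608001

x=6.167 y=11.608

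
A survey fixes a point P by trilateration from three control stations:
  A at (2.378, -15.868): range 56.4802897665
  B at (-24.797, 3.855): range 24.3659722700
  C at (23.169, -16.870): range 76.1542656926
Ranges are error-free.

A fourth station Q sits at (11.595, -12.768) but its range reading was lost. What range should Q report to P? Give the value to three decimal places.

63.875

eq1: (x − 2.378)² + (y + 15.868)² = 56.4802897665²
eq2: (x + 24.797)² + (y − 3.855)² = 24.3659722700²
eq3: (x − 23.169)² + (y + 16.870)² = 76.1542656926²
eq3−eq2, eq3−eq1 (x²,y² cancel):
  -95.932·x + 41.450·y = 5014.124352
  -41.582·x + 2.004·y = 2045.497898
det = -95.932·2.004 − 41.450·-41.582 = 1531.326172
x = (5014.124352·2.004 − 41.450·2045.497898) / 1531.326172 = -48.805789
y = (-95.932·2045.497898 − 5014.124352·-41.582) / 1531.326172 = 8.011758
|P − Q| = √((-48.805789 − 11.595)² + (8.011758 − -12.768)²) = 63.875298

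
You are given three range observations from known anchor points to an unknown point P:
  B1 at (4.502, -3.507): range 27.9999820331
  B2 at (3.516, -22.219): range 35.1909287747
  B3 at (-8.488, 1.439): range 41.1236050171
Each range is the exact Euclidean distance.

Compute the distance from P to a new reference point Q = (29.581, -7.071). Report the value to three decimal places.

eq1: (x − 4.502)² + (y + 3.507)² = 27.9999820331²
eq2: (x − 3.516)² + (y + 22.219)² = 35.1909287747²
eq3: (x + 8.488)² + (y − 1.439)² = 41.1236050171²
eq1−eq3, eq1−eq2 (x²,y² cancel):
  -25.980·x + 9.892·y = -865.602084
  -1.972·x − 37.424·y = 19.076690
det = -25.980·-37.424 − 9.892·-1.972 = 991.782544
x = (-865.602084·-37.424 − 9.892·19.076690) / 991.782544 = 32.472427
y = (-25.980·19.076690 − -865.602084·-1.972) / 991.782544 = -2.220829
|P − Q| = √((32.472427 − 29.581)² + (-2.220829 − -7.071)²) = 5.646636

5.647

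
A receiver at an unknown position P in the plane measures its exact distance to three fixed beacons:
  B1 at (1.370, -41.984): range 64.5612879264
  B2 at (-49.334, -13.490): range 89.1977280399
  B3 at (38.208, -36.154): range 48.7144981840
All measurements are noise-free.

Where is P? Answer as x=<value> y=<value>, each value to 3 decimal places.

eq1: (x − 1.370)² + (y + 41.984)² = 64.5612879264²
eq2: (x + 49.334)² + (y + 13.490)² = 89.1977280399²
eq3: (x − 38.208)² + (y + 36.154)² = 48.7144981840²
eq2−eq3, eq2−eq1 (x²,y² cancel):
  175.084·x − 45.328·y = 5734.271678
  101.408·x − 56.988·y = 2936.784289
det = 175.084·-56.988 − -45.328·101.408 = -5381.065168
x = (5734.271678·-56.988 − -45.328·2936.784289) / -5381.065168 = 35.990294
y = (175.084·2936.784289 − 5734.271678·101.408) / -5381.065168 = 12.509992

x=35.990 y=12.510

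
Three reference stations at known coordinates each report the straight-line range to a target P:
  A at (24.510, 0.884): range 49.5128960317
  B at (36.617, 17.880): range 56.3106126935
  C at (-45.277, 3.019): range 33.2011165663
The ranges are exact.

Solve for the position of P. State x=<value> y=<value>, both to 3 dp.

eq1: (x − 24.510)² + (y − 0.884)² = 49.5128960317²
eq2: (x − 36.617)² + (y − 17.880)² = 56.3106126935²
eq3: (x + 45.277)² + (y − 3.019)² = 33.2011165663²
eq3−eq1, eq3−eq2 (x²,y² cancel):
  139.574·x − 4.270·y = -2806.812266
  163.788·x + 29.722·y = -2467.192962
det = 139.574·29.722 − -4.270·163.788 = 4847.793188
x = (-2806.812266·29.722 − -4.270·-2467.192962) / 4847.793188 = -19.381806
y = (139.574·-2467.192962 − -2806.812266·163.788) / 4847.793188 = 23.797669

x=-19.382 y=23.798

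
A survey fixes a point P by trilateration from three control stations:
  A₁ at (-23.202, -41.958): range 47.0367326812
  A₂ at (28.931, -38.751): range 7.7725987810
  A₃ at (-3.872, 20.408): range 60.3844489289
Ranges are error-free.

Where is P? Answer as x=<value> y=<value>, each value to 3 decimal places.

eq1: (x + 23.202)² + (y + 41.958)² = 47.0367326812²
eq2: (x − 28.931)² + (y + 38.751)² = 7.7725987810²
eq3: (x + 3.872)² + (y − 20.408)² = 60.3844489289²
eq1−eq2, eq1−eq3 (x²,y² cancel):
  104.266·x + 6.414·y = 2191.877124
  38.660·x + 124.732·y = -3301.155171
det = 104.266·124.732 − 6.414·38.660 = 12757.341472
x = (2191.877124·124.732 − 6.414·-3301.155171) / 12757.341472 = 23.090299
y = (104.266·-3301.155171 − 2191.877124·38.660) / 12757.341472 = -33.622696

x=23.090 y=-33.623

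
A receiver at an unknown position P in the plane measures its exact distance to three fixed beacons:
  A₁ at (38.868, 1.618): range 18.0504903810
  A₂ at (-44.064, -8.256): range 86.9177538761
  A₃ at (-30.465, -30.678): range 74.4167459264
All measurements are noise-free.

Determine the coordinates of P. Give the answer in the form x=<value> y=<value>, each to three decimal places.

x=42.502 y=-16.063

eq1: (x − 38.868)² + (y − 1.618)² = 18.0504903810²
eq2: (x + 44.064)² + (y + 8.256)² = 86.9177538761²
eq3: (x + 30.465)² + (y + 30.678)² = 74.4167459264²
eq1−eq3, eq1−eq2 (x²,y² cancel):
  -138.666·x − 64.592·y = -4856.115310
  -165.864·x − 19.748·y = -6732.417452
det = -138.666·-19.748 − -64.592·-165.864 = -7975.111320
x = (-4856.115310·-19.748 − -64.592·-6732.417452) / -7975.111320 = 42.502447
y = (-138.666·-6732.417452 − -4856.115310·-165.864) / -7975.111320 = -16.062809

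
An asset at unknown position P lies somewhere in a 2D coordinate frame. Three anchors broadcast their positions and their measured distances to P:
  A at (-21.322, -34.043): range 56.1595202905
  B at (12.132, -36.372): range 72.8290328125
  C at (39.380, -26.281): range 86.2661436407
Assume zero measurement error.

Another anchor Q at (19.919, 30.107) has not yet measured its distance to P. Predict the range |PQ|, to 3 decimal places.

53.535

eq1: (x + 21.322)² + (y + 34.043)² = 56.1595202905²
eq2: (x − 12.132)² + (y + 36.372)² = 72.8290328125²
eq3: (x − 39.380)² + (y + 26.281)² = 86.2661436407²
eq1−eq3, eq1−eq2 (x²,y² cancel):
  121.404·x + 15.524·y = -3660.033991
  66.908·x − 4.658·y = -2293.622026
det = 121.404·-4.658 − 15.524·66.908 = -1604.179624
x = (-3660.033991·-4.658 − 15.524·-2293.622026) / -1604.179624 = -32.823398
y = (121.404·-2293.622026 − -3660.033991·66.908) / -1604.179624 = 20.926169
|P − Q| = √((-32.823398 − 19.919)² + (20.926169 − 30.107)²) = 53.535486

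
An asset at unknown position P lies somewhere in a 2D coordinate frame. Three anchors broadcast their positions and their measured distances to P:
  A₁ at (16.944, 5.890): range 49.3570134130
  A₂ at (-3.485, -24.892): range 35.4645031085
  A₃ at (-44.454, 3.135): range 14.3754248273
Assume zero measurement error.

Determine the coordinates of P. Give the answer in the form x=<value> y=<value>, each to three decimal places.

eq1: (x − 16.944)² + (y − 5.890)² = 49.3570134130²
eq2: (x + 3.485)² + (y + 24.892)² = 35.4645031085²
eq3: (x + 44.454)² + (y − 3.135)² = 14.3754248273²
eq3−eq2, eq3−eq1 (x²,y² cancel):
  81.938·x − 56.054·y = -2405.307594
  122.796·x + 5.510·y = -3893.657039
det = 81.938·5.510 − -56.054·122.796 = 7334.685364
x = (-2405.307594·5.510 − -56.054·-3893.657039) / 7334.685364 = -31.563494
y = (81.938·-3893.657039 − -2405.307594·122.796) / 7334.685364 = -3.227994

x=-31.563 y=-3.228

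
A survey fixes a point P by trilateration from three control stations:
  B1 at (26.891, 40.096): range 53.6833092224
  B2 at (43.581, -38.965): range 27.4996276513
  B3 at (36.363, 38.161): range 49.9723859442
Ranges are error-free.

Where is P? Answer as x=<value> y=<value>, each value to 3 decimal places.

x=41.582 y=-11.538

eq1: (x − 26.891)² + (y − 40.096)² = 53.6833092224²
eq2: (x − 43.581)² + (y + 38.965)² = 27.4996276513²
eq3: (x − 36.363)² + (y − 38.161)² = 49.9723859442²
eq3−eq2, eq3−eq1 (x²,y² cancel):
  14.436·x − 154.252·y = 2380.054932
  -18.944·x + 3.870·y = -832.372925
det = 14.436·3.870 − -154.252·-18.944 = -2866.282568
x = (2380.054932·3.870 − -154.252·-832.372925) / -2866.282568 = 41.581516
y = (14.436·-832.372925 − 2380.054932·-18.944) / -2866.282568 = -11.538159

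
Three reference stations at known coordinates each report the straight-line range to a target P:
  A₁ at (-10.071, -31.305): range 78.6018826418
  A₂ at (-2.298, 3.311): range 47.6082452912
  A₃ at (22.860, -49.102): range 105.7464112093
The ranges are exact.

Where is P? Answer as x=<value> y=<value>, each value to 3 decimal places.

x=-22.861 y=46.249

eq1: (x + 10.071)² + (y + 31.305)² = 78.6018826418²
eq2: (x + 2.298)² + (y − 3.311)² = 47.6082452912²
eq3: (x − 22.860)² + (y + 49.102)² = 105.7464112093²
eq2−eq3, eq2−eq1 (x²,y² cancel):
  50.316·x − 104.826·y = -5998.415985
  -15.546·x − 69.232·y = -2846.526394
det = 50.316·-69.232 − -104.826·-15.546 = -5113.102308
x = (-5998.415985·-69.232 − -104.826·-2846.526394) / -5113.102308 = -22.861338
y = (50.316·-2846.526394 − -5998.415985·-15.546) / -5113.102308 = 46.249260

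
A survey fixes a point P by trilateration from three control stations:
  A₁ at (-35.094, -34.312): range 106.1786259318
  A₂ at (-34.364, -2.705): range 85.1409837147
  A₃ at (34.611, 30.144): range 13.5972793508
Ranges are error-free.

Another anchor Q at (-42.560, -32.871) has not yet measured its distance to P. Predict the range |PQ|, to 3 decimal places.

110.391

eq1: (x + 35.094)² + (y + 34.312)² = 106.1786259318²
eq2: (x + 34.364)² + (y + 2.705)² = 85.1409837147²
eq3: (x − 34.611)² + (y − 30.144)² = 13.5972793508²
eq3−eq2, eq3−eq1 (x²,y² cancel):
  -137.950·x − 65.698·y = -7982.481638
  -139.410·x − 128.912·y = -10786.694476
det = -137.950·-128.912 − -65.698·-139.410 = 8624.452220
x = (-7982.481638·-128.912 − -65.698·-10786.694476) / 8624.452220 = 37.147104
y = (-137.950·-10786.694476 − -7982.481638·-139.410) / 8624.452220 = 43.502675
|P − Q| = √((37.147104 − -42.560)² + (43.502675 − -32.871)²) = 110.390944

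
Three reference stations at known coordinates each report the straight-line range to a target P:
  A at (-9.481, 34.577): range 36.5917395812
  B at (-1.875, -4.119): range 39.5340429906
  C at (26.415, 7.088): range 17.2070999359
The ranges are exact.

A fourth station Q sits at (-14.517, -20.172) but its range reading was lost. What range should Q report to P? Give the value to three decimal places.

eq1: (x + 9.481)² + (y − 34.577)² = 36.5917395812²
eq2: (x + 1.875)² + (y + 4.119)² = 39.5340429906²
eq3: (x − 26.415)² + (y − 7.088)² = 17.2070999359²
eq2−eq3, eq2−eq1 (x²,y² cancel):
  56.580·x + 22.414·y = 1994.366450
  -15.212·x + 77.392·y = 1488.961654
det = 56.580·77.392 − 22.414·-15.212 = 4719.801128
x = (1994.366450·77.392 − 22.414·1488.961654) / 4719.801128 = 25.631254
y = (56.580·1488.961654 − 1994.366450·-15.212) / 4719.801128 = 24.277242
|P − Q| = √((25.631254 − -14.517)² + (24.277242 − -20.172)²) = 59.896723

59.897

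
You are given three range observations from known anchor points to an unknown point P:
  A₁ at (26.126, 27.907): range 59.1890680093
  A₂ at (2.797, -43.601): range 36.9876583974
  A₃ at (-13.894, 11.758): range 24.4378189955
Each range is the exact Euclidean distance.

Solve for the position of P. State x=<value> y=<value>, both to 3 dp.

eq1: (x − 26.126)² + (y − 27.907)² = 59.1890680093²
eq2: (x − 2.797)² + (y + 43.601)² = 36.9876583974²
eq3: (x + 13.894)² + (y − 11.758)² = 24.4378189955²
eq3−eq1, eq3−eq2 (x²,y² cancel):
  80.040·x + 32.298·y = -1776.064050
  33.382·x − 110.718·y = 806.696734
det = 80.040·-110.718 − 32.298·33.382 = -9940.040556
x = (-1776.064050·-110.718 − 32.298·806.696734) / -9940.040556 = -17.161657
y = (80.040·806.696734 − -1776.064050·33.382) / -9940.040556 = -12.460369

x=-17.162 y=-12.460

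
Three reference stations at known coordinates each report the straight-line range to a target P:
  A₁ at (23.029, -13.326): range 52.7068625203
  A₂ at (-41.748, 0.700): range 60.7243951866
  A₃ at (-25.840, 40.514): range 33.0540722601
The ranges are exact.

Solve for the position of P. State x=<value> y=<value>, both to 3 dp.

x=7.015 y=36.889

eq1: (x − 23.029)² + (y + 13.326)² = 52.7068625203²
eq2: (x + 41.748)² + (y − 0.700)² = 60.7243951866²
eq3: (x + 25.840)² + (y − 40.514)² = 33.0540722601²
eq2−eq3, eq2−eq1 (x²,y² cancel):
  31.816·x + 79.628·y = 3160.584770
  129.554·x − 28.052·y = -126.029573
det = 31.816·-28.052 − 79.628·129.554 = -11208.628344
x = (3160.584770·-28.052 − 79.628·-126.029573) / -11208.628344 = 7.014707
y = (31.816·-126.029573 − 3160.584770·129.554) / -11208.628344 = 36.889095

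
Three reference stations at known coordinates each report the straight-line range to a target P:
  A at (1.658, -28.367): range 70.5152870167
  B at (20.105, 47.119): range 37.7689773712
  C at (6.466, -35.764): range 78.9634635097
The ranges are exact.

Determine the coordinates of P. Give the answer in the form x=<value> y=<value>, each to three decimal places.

x=-16.920 y=39.657

eq1: (x − 1.658)² + (y + 28.367)² = 70.5152870167²
eq2: (x − 20.105)² + (y − 47.119)² = 37.7689773712²
eq3: (x − 6.466)² + (y + 35.764)² = 78.9634635097²
eq1−eq3, eq1−eq2 (x²,y² cancel):
  9.616·x − 14.794·y = -749.385667
  36.894·x + 150.972·y = 5362.885584
det = 9.616·150.972 − -14.794·36.894 = 1997.556588
x = (-749.385667·150.972 − -14.794·5362.885584) / 1997.556588 = -16.919533
y = (9.616·5362.885584 − -749.385667·36.894) / 1997.556588 = 39.657121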